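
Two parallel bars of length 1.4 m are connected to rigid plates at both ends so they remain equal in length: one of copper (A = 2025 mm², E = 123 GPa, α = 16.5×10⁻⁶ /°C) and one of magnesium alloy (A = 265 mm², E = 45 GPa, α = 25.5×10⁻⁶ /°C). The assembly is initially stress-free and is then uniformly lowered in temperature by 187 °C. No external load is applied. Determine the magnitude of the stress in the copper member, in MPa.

Both members must finish at the same length. With the larger α, the magnesium alloy tends to over-contract; the plates restrain it, putting the magnesium alloy in tension and the copper in compression. With no external load the two internal forces are equal and opposite, magnitude P.
Equating the net (thermal + elastic) strains gives |α₁ − α₂|·ΔT = P·[1/(A₁E₁) + 1/(A₂E₂)].
|α₁ − α₂|·ΔT = 9×10⁻⁶ × 187 = 0.001683.
1/(A₁E₁) + 1/(A₂E₂) = 1/(2025×123×10³) + 1/(265×45×10³) = 8.787×10⁻⁸ N⁻¹.
So P = 0.001683 / 8.787×10⁻⁸ = 19.15 kN.
σ_{copper} = P/A₁ = 19150/2025 = 9.458 MPa, compressive.

σ ≈ 9.46 MPa (compressive)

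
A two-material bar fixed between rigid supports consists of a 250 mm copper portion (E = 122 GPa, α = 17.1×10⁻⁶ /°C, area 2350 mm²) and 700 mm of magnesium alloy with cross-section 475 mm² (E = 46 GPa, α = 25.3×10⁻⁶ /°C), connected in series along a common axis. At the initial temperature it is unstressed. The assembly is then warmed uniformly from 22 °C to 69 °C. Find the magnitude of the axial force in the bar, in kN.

Free thermal expansion of the whole bar: Σ αᵢΔT Lᵢ = 17.1×10⁻⁶×47×250 + 25.3×10⁻⁶×47×700 = 1.033 mm.
The walls prevent any net length change, so an axial force P (same in every segment) develops. Compatibility: P · Σ Lᵢ/(AᵢEᵢ) = δ_free.
The series flexibility is Σ Lᵢ/(AᵢEᵢ) = 250/(2350×122×10³) + 700/(475×46×10³) = 3.291×10⁻⁵ mm/N.
P = 1.033 / 3.291×10⁻⁵ = 31400 N = 31.4 kN, compressive.

P ≈ 31.4 kN (compressive)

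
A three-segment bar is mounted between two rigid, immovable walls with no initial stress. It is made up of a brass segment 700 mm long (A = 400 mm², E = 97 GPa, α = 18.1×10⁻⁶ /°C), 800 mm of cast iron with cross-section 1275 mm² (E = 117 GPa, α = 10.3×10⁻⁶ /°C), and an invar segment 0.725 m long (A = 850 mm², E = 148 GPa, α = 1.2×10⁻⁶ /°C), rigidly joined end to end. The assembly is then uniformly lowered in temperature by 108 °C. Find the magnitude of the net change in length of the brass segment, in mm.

|ΔL| ≈ 0.0866 mm

If the supports were absent, the total length change would be Σ αᵢΔT Lᵢ = 18.1×10⁻⁶×108×700 + 10.3×10⁻⁶×108×800 + 1.2×10⁻⁶×108×725 = 2.352 mm.
The rigid supports impose zero overall length change; the single axial force P common to all segments must satisfy P Σ Lᵢ/(AᵢEᵢ) = δ_free.
The series flexibility is Σ Lᵢ/(AᵢEᵢ) = 700/(400×97×10³) + 800/(1275×117×10³) + 725/(850×148×10³) = 2.917×10⁻⁵ mm/N.
Hence P = δ_free / Σ(L/AE) = 2.352/2.917×10⁻⁵ = 80.65 kN (tensile).
For the brass segment, free thermal change = 18.1×10⁻⁶×108×700 = 1.368 mm and elastic change from P = 80650×700/(400×97×10³) = 1.455 mm; these oppose, so the net change is 0.0866 mm (segment lengthens).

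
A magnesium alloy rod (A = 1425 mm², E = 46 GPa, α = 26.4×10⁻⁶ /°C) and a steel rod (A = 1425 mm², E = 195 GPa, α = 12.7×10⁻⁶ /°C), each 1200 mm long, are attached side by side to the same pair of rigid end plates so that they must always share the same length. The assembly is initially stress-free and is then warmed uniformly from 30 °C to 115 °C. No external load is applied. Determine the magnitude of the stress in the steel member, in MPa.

σ ≈ 43.3 MPa (tensile)

The magnesium alloy has the larger α, so on heating it would change length more than the steel if both were free. The rigid plates force a common final length, so the magnesium alloy is put into compression and the steel into tension, with equal and opposite forces P (no external load).
Equating the net (thermal + elastic) strains gives |α₁ − α₂|·ΔT = P·[1/(A₁E₁) + 1/(A₂E₂)].
|α₁ − α₂|·ΔT = 13.7×10⁻⁶ × 85 = 0.001164.
1/(A₁E₁) + 1/(A₂E₂) = 1/(1425×46×10³) + 1/(1425×195×10³) = 1.885×10⁻⁸ N⁻¹.
P = 0.001164 / 1.885×10⁻⁸ = 61760 N = 61.76 kN.
σ_{steel} = P/A₂ = 61760/1425 = 43.34 MPa, tensile.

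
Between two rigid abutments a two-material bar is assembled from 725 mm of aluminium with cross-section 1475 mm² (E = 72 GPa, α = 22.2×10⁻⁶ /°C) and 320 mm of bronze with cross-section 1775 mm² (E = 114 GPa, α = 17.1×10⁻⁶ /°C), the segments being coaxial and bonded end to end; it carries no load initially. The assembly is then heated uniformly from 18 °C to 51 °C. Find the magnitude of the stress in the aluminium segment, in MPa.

Free thermal expansion of the whole bar: Σ αᵢΔT Lᵢ = 22.2×10⁻⁶×33×725 + 17.1×10⁻⁶×33×320 = 0.7117 mm.
The rigid supports impose zero overall length change; the single axial force P common to all segments must satisfy P Σ Lᵢ/(AᵢEᵢ) = δ_free.
Σ Lᵢ/(AᵢEᵢ) = 725/(1475×72×10³) + 320/(1775×114×10³) = 8.408×10⁻⁶ mm/N.
Hence P = δ_free / Σ(L/AE) = 0.7117/8.408×10⁻⁶ = 84.65 kN (compressive).
σ_{aluminium} = P / A = 84650 / 1475 = 57.39 MPa.

σ ≈ 57.4 MPa (compressive)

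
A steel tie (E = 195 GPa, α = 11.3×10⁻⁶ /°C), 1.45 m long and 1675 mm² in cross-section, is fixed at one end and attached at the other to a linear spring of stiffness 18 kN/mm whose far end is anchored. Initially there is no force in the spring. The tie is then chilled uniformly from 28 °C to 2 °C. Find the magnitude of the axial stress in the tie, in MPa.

σ ≈ 4.24 MPa (tensile)

If the spring were absent the tie would shorten by αΔT L = 11.3×10⁻⁶ × 26 × 1450 = 0.426 mm.
With a force P in the spring, the elastic change of the tie is PL/(AE) and that of the spring is P/k; compatibility requires their sum to equal δ_free.
P [ L/(AE) + 1/k ] = δ_free → P [ 1450/(1675×195×10³) + 1/(18×10³) ] = 0.426.
P = 0.426 / 5.999×10⁻⁵ = 7101 N.
σ = P/A = 7101/1675 = 4.239 MPa.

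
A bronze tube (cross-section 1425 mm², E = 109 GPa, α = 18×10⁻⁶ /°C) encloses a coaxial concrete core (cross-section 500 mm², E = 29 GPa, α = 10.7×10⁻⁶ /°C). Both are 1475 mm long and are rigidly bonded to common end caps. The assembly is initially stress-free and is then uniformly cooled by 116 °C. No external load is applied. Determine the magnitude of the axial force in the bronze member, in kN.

Equilibrium of a rigid end plate with no external load gives equal and opposite internal forces ±P in the two members. Since α_{bronze} > α_{concrete}, cooling drives the bronze into tension and the concrete into compression.
Setting the final lengths equal and cancelling L: (α₁ − α₂)ΔT = P/(A₁E₁) + P/(A₂E₂).
|α₁ − α₂|·ΔT = 7.3×10⁻⁶ × 116 = 0.0008468.
1/(A₁E₁) + 1/(A₂E₂) = 1/(1425×109×10³) + 1/(500×29×10³) = 7.54×10⁻⁸ N⁻¹.
P = 0.0008468 / 7.54×10⁻⁸ = 11230 N = 11.23 kN.

P ≈ 11.2 kN (tensile in the bronze)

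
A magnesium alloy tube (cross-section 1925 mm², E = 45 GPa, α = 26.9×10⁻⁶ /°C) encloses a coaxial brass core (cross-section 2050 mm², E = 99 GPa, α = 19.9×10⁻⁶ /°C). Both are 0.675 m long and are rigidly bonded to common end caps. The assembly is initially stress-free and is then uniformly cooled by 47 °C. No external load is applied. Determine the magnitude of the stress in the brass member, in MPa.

σ ≈ 9.74 MPa (compressive)

Equilibrium of a rigid end plate with no external load gives equal and opposite internal forces ±P in the two members. Since α_{magnesium alloy} > α_{brass}, cooling drives the magnesium alloy into tension and the brass into compression.
Compatibility of the two members (thermal + elastic change equal): (α₁ − α₂)ΔT = P·[1/(A₁E₁) + 1/(A₂E₂)].
|α₁ − α₂|·ΔT = 7×10⁻⁶ × 47 = 0.000329.
1/(A₁E₁) + 1/(A₂E₂) = 1/(1925×45×10³) + 1/(2050×99×10³) = 1.647×10⁻⁸ N⁻¹.
P = 0.000329 / 1.647×10⁻⁸ = 19970 N = 19.97 kN.
σ_{brass} = P/A₂ = 19970/2050 = 9.743 MPa, compressive.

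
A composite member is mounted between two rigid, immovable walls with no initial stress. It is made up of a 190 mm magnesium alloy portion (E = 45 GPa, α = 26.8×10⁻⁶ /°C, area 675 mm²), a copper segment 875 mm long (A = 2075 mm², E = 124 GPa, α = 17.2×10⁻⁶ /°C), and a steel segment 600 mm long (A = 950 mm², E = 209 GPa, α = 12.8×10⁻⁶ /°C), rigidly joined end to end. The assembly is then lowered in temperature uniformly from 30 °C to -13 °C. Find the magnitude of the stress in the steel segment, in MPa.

σ ≈ 99.3 MPa (tensile)

With the walls removed the bar would change length by δ_free = Σ αᵢΔT Lᵢ = 26.8×10⁻⁶×43×190 + 17.2×10⁻⁶×43×875 + 12.8×10⁻⁶×43×600 = 1.196 mm.
Since the ends are fixed, an axial force P builds up, equal in every segment, with P · Σ Lᵢ/(AᵢEᵢ) = δ_free.
The series flexibility is Σ Lᵢ/(AᵢEᵢ) = 190/(675×45×10³) + 875/(2075×124×10³) + 600/(950×209×10³) = 1.268×10⁻⁵ mm/N.
P = 1.196 / 1.268×10⁻⁵ = 94370 N = 94.37 kN, tensile.
σ_{steel} = P / A = 94370 / 950 = 99.33 MPa.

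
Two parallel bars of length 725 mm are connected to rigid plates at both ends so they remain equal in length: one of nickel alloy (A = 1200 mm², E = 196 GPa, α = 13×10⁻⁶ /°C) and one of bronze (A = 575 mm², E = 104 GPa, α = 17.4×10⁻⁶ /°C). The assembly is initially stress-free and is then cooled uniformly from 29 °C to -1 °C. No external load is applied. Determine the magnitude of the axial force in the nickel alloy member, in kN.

Equilibrium of a rigid end plate with no external load gives equal and opposite internal forces ±P in the two members. Since α_{bronze} > α_{nickel alloy}, cooling drives the bronze into tension and the nickel alloy into compression.
Equating the net (thermal + elastic) strains gives |α₁ − α₂|·ΔT = P·[1/(A₁E₁) + 1/(A₂E₂)].
|α₁ − α₂|·ΔT = 4.4×10⁻⁶ × 30 = 0.000132.
1/(A₁E₁) + 1/(A₂E₂) = 1/(1200×196×10³) + 1/(575×104×10³) = 2.097×10⁻⁸ N⁻¹.
So P = 0.000132 / 2.097×10⁻⁸ = 6.293 kN.

P ≈ 6.29 kN (compressive in the nickel alloy)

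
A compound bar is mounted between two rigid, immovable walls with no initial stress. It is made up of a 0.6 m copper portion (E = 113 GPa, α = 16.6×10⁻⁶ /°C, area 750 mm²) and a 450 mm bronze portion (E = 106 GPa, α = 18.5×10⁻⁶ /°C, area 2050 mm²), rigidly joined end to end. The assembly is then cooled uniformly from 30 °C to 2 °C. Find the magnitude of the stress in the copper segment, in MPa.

Free thermal contraction of the whole bar: Σ αᵢΔT Lᵢ = 16.6×10⁻⁶×28×600 + 18.5×10⁻⁶×28×450 = 0.512 mm.
Since the ends are fixed, an axial force P builds up, equal in every segment, with P · Σ Lᵢ/(AᵢEᵢ) = δ_free.
The series flexibility is Σ Lᵢ/(AᵢEᵢ) = 600/(750×113×10³) + 450/(2050×106×10³) = 9.151×10⁻⁶ mm/N.
So P = 0.512 / 9.151×10⁻⁶ = 55.95 kN, tensile.
σ_{copper} = P / A = 55950 / 750 = 74.6 MPa.

σ ≈ 74.6 MPa (tensile)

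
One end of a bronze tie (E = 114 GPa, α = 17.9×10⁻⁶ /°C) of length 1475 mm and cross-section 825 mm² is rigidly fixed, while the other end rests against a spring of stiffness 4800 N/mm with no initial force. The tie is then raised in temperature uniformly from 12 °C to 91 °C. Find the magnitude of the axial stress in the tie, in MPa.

Free thermal expansion: δ_free = αΔT L = 17.9×10⁻⁶ × 79 × 1475 = 2.086 mm.
With a force P in the spring, the elastic change of the tie is PL/(AE) and that of the spring is P/k; compatibility requires their sum to equal δ_free.
P [ L/(AE) + 1/k ] = δ_free → P [ 1475/(825×114×10³) + 1/(4800) ] = 2.086.
P = 2.086 / 0.000224 = 9311 N.
σ = P/A = 9311/825 = 11.29 MPa.

σ ≈ 11.3 MPa (compressive)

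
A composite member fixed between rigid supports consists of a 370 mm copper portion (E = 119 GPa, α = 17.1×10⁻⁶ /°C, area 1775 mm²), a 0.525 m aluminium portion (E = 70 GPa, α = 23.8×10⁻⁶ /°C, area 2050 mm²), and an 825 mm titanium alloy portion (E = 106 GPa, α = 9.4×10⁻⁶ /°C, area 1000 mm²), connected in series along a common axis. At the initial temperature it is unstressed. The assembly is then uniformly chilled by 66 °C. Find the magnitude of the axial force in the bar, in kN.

P ≈ 133 kN (tensile)

With the walls removed the bar would change length by δ_free = Σ αᵢΔT Lᵢ = 17.1×10⁻⁶×66×370 + 23.8×10⁻⁶×66×525 + 9.4×10⁻⁶×66×825 = 1.754 mm.
The rigid supports impose zero overall length change; the single axial force P common to all segments must satisfy P Σ Lᵢ/(AᵢEᵢ) = δ_free.
The series flexibility is Σ Lᵢ/(AᵢEᵢ) = 370/(1775×119×10³) + 525/(2050×70×10³) + 825/(1000×106×10³) = 1.319×10⁻⁵ mm/N.
Hence P = δ_free / Σ(L/AE) = 1.754/1.319×10⁻⁵ = 133 kN (tensile).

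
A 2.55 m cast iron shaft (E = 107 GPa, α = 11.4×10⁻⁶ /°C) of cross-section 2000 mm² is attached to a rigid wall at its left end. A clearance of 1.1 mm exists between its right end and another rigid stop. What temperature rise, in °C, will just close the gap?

ΔT ≈ 37.8 °C

Contact occurs when the free expansion equals the gap: αΔT L = 1.1 mm.
So ΔT = g/(αL) = 1.1/(11.4×10⁻⁶ × 2550) = 37.84 °C.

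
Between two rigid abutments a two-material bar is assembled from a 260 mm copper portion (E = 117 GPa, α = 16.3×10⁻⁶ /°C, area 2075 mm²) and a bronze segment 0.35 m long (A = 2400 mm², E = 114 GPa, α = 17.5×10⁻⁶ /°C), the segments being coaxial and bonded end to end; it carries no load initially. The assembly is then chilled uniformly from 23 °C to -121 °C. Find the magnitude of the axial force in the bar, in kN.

If the supports were absent, the total length change would be Σ αᵢΔT Lᵢ = 16.3×10⁻⁶×144×260 + 17.5×10⁻⁶×144×350 = 1.492 mm.
Since the ends are fixed, an axial force P builds up, equal in every segment, with P · Σ Lᵢ/(AᵢEᵢ) = δ_free.
Σ Lᵢ/(AᵢEᵢ) = 260/(2075×117×10³) + 350/(2400×114×10³) = 2.35×10⁻⁶ mm/N.
P = 1.492 / 2.35×10⁻⁶ = 635000 N = 635 kN, tensile.

P ≈ 635 kN (tensile)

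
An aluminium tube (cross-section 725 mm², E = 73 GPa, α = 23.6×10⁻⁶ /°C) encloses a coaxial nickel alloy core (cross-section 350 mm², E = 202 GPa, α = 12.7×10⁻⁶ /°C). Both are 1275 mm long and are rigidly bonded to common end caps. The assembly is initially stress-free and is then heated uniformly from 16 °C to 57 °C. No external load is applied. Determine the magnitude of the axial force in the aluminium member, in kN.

Equilibrium of a rigid end plate with no external load gives equal and opposite internal forces ±P in the two members. Since α_{aluminium} > α_{nickel alloy}, heating drives the aluminium into compression and the nickel alloy into tension.
Setting the final lengths equal and cancelling L: (α₁ − α₂)ΔT = P/(A₁E₁) + P/(A₂E₂).
|α₁ − α₂|·ΔT = 10.9×10⁻⁶ × 41 = 0.0004469.
1/(A₁E₁) + 1/(A₂E₂) = 1/(725×73×10³) + 1/(350×202×10³) = 3.304×10⁻⁸ N⁻¹.
So P = 0.0004469 / 3.304×10⁻⁸ = 13.53 kN.

P ≈ 13.5 kN (compressive in the aluminium)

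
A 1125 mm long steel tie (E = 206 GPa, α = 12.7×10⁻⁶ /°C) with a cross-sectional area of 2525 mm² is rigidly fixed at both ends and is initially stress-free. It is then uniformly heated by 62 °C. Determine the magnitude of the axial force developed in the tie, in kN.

P ≈ 410 kN (compressive)

Full restraint means ε = 0, so the stress is σ = EαΔT = 206×10³ × 12.7×10⁻⁶ × 62 = 162.2 MPa.
P = AEαΔT = 2525 × 206×10³ × 12.7×10⁻⁶ × 62 = 409.6 kN (compressive).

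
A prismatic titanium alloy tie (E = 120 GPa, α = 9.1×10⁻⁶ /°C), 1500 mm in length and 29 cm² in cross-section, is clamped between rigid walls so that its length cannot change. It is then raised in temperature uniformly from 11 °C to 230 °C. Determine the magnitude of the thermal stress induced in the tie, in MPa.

σ ≈ 239 MPa (compressive)

The supports are rigid, so the total axial strain is zero. The restrained thermal strain is ε = αΔT = 9.1×10⁻⁶ × 219 = 1992.9×10⁻⁶.
The stress required to suppress this strain is σ = Eε = 120×10³ × 1992.9×10⁻⁶ = 239.1 MPa, compressive since the tie is trying to expand.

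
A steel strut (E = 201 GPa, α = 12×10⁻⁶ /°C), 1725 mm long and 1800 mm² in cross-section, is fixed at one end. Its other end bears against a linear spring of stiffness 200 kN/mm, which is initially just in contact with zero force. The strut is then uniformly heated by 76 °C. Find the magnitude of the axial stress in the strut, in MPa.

Free thermal expansion: δ_free = αΔT L = 12×10⁻⁶ × 76 × 1725 = 1.573 mm.
With a force P in the spring, the elastic change of the strut is PL/(AE) and that of the spring is P/k; compatibility requires their sum to equal δ_free.
So P = δ_free / [L/(AE) + 1/k] = 1.573 / [ 1725/(1800×201×10³) + 1/(200×10³) ].
P = 1.573 / 9.768×10⁻⁶ = 161100 N.
σ = P/A = 161100/1800 = 89.48 MPa.

σ ≈ 89.5 MPa (compressive)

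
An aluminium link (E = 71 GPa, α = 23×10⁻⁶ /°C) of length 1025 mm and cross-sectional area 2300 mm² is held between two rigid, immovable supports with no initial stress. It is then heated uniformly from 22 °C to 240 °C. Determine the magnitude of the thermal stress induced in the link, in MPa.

With length fixed, the mechanical strain must cancel the thermal strain αΔT = 23×10⁻⁶ × 218 = 5014×10⁻⁶.
σ = EαΔT = 71×10³ × 23×10⁻⁶ × 218 = 356 MPa (compressive; the link is trying to expand).

σ ≈ 356 MPa (compressive)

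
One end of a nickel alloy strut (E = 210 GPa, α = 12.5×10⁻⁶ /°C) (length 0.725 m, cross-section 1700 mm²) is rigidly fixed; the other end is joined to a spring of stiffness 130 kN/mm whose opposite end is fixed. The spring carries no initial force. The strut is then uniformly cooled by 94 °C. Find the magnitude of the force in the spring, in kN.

Free thermal contraction: δ_free = αΔT L = 12.5×10⁻⁶ × 94 × 725 = 0.8519 mm.
With a force P in the spring, the elastic change of the strut is PL/(AE) and that of the spring is P/k; compatibility requires their sum to equal δ_free.
P [ L/(AE) + 1/k ] = δ_free → P [ 725/(1700×210×10³) + 1/(130×10³) ] = 0.8519.
P = 0.8519 / 9.723×10⁻⁶ = 87610 N.

P ≈ 87.6 kN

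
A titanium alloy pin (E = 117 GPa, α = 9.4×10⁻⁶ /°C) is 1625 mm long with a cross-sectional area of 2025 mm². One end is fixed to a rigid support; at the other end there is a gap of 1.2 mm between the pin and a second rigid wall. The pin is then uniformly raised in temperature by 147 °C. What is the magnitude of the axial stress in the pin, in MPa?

Free thermal elongation = αΔT L = 9.4×10⁻⁶ × 147 × 1625 = 2.245 mm.
This exceeds the 1.2 mm gap, so the wall pushes back. The portion of expansion that must be recovered elastically is δ_free − gap = 2.245 − 1.2 = 1.045 mm.
So σ = E(δ_free − g)/L = 117×10³ × 1.045/1625 = 75.27 MPa.

σ ≈ 75.3 MPa (compressive)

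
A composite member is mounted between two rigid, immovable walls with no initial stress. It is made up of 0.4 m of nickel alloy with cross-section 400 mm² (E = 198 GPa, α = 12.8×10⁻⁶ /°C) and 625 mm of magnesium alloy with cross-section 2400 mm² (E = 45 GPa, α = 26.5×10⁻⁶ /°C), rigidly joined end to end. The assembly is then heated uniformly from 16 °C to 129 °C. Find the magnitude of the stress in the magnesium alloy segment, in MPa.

σ ≈ 94.2 MPa (compressive)

If the supports were absent, the total length change would be Σ αᵢΔT Lᵢ = 12.8×10⁻⁶×113×400 + 26.5×10⁻⁶×113×625 = 2.45 mm.
The walls prevent any net length change, so an axial force P (same in every segment) develops. Compatibility: P · Σ Lᵢ/(AᵢEᵢ) = δ_free.
Σ Lᵢ/(AᵢEᵢ) = 400/(400×198×10³) + 625/(2400×45×10³) = 1.084×10⁻⁵ mm/N.
So P = 2.45 / 1.084×10⁻⁵ = 226.1 kN, compressive.
σ_{magnesium alloy} = P / A = 226100 / 2400 = 94.2 MPa.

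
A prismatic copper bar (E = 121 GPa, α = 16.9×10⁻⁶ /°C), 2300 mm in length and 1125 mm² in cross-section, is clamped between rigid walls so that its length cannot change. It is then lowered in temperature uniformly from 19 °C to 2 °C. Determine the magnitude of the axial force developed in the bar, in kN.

Full restraint means ε = 0, so the stress is σ = EαΔT = 121×10³ × 16.9×10⁻⁶ × 17 = 34.76 MPa.
P = AEαΔT = 1125 × 121×10³ × 16.9×10⁻⁶ × 17 = 39.11 kN (tensile).

P ≈ 39.1 kN (tensile)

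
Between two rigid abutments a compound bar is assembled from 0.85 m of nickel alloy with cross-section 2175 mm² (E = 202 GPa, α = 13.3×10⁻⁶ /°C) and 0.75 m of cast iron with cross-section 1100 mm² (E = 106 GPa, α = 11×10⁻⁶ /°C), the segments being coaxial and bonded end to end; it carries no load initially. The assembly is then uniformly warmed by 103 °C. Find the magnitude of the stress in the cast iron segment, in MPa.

σ ≈ 219 MPa (compressive)

With the walls removed the bar would change length by δ_free = Σ αᵢΔT Lᵢ = 13.3×10⁻⁶×103×850 + 11×10⁻⁶×103×750 = 2.014 mm.
Since the ends are fixed, an axial force P builds up, equal in every segment, with P · Σ Lᵢ/(AᵢEᵢ) = δ_free.
Σ Lᵢ/(AᵢEᵢ) = 850/(2175×202×10³) + 750/(1100×106×10³) = 8.367×10⁻⁶ mm/N.
Hence P = δ_free / Σ(L/AE) = 2.014/8.367×10⁻⁶ = 240.7 kN (compressive).
σ_{cast iron} = P / A = 240700 / 1100 = 218.8 MPa.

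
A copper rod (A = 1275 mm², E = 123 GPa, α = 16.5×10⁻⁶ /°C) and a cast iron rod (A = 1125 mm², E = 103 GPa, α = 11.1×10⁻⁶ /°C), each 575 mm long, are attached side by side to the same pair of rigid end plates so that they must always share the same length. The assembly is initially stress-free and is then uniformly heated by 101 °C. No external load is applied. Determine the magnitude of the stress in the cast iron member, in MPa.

σ ≈ 32.3 MPa (tensile)

Equilibrium of a rigid end plate with no external load gives equal and opposite internal forces ±P in the two members. Since α_{copper} > α_{cast iron}, heating drives the copper into compression and the cast iron into tension.
Equating the net (thermal + elastic) strains gives |α₁ − α₂|·ΔT = P·[1/(A₁E₁) + 1/(A₂E₂)].
|α₁ − α₂|·ΔT = 5.4×10⁻⁶ × 101 = 0.0005454.
1/(A₁E₁) + 1/(A₂E₂) = 1/(1275×123×10³) + 1/(1125×103×10³) = 1.501×10⁻⁸ N⁻¹.
So P = 0.0005454 / 1.501×10⁻⁸ = 36.34 kN.
σ_{cast iron} = P/A₂ = 36340/1125 = 32.31 MPa, tensile.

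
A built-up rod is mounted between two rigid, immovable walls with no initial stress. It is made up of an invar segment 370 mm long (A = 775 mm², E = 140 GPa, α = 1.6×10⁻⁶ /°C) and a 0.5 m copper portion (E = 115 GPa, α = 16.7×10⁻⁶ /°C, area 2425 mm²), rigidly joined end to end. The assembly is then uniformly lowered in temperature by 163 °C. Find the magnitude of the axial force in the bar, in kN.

If the supports were absent, the total length change would be Σ αᵢΔT Lᵢ = 1.6×10⁻⁶×163×370 + 16.7×10⁻⁶×163×500 = 1.458 mm.
The rigid supports impose zero overall length change; the single axial force P common to all segments must satisfy P Σ Lᵢ/(AᵢEᵢ) = δ_free.
Σ Lᵢ/(AᵢEᵢ) = 370/(775×140×10³) + 500/(2425×115×10³) = 5.203×10⁻⁶ mm/N.
P = 1.458 / 5.203×10⁻⁶ = 280100 N = 280.1 kN, tensile.

P ≈ 280 kN (tensile)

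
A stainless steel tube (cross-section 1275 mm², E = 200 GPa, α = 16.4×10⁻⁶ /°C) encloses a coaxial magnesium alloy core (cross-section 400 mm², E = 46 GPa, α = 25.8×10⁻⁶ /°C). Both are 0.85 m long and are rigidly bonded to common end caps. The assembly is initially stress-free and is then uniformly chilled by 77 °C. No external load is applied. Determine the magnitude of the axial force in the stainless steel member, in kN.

Both members must finish at the same length. With the larger α, the magnesium alloy tends to over-contract; the plates restrain it, putting the magnesium alloy in tension and the stainless steel in compression. With no external load the two internal forces are equal and opposite, magnitude P.
Setting the final lengths equal and cancelling L: (α₁ − α₂)ΔT = P/(A₁E₁) + P/(A₂E₂).
|α₁ − α₂|·ΔT = 9.4×10⁻⁶ × 77 = 0.0007238.
1/(A₁E₁) + 1/(A₂E₂) = 1/(1275×200×10³) + 1/(400×46×10³) = 5.827×10⁻⁸ N⁻¹.
So P = 0.0007238 / 5.827×10⁻⁸ = 12.42 kN.

P ≈ 12.4 kN (compressive in the stainless steel)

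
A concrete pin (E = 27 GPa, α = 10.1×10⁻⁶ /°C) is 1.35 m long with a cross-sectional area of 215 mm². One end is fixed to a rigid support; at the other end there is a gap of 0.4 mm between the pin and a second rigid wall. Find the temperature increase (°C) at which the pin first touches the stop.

The gap closes when αΔT L = 0.4 mm, since the pin is still unstressed at that instant.
So ΔT = g/(αL) = 0.4/(10.1×10⁻⁶ × 1350) = 29.34 °C.

ΔT ≈ 29.3 °C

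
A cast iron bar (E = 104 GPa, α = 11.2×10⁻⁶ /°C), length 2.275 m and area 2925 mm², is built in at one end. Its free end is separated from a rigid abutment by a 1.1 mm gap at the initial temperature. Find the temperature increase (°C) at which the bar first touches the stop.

ΔT ≈ 43.2 °C

The gap closes when αΔT L = 1.1 mm, since the bar is still unstressed at that instant.
So ΔT = g/(αL) = 1.1/(11.2×10⁻⁶ × 2275) = 43.17 °C.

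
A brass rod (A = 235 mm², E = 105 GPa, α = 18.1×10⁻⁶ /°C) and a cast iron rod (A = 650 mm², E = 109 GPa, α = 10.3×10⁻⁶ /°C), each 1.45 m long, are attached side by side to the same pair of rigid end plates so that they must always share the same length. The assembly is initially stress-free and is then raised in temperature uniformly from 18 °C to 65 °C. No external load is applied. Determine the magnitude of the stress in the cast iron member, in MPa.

σ ≈ 10.3 MPa (tensile)

Equilibrium of a rigid end plate with no external load gives equal and opposite internal forces ±P in the two members. Since α_{brass} > α_{cast iron}, heating drives the brass into compression and the cast iron into tension.
Equating the net (thermal + elastic) strains gives |α₁ − α₂|·ΔT = P·[1/(A₁E₁) + 1/(A₂E₂)].
|α₁ − α₂|·ΔT = 7.8×10⁻⁶ × 47 = 0.0003666.
1/(A₁E₁) + 1/(A₂E₂) = 1/(235×105×10³) + 1/(650×109×10³) = 5.464×10⁻⁸ N⁻¹.
So P = 0.0003666 / 5.464×10⁻⁸ = 6.709 kN.
σ_{cast iron} = P/A₂ = 6709/650 = 10.32 MPa, tensile.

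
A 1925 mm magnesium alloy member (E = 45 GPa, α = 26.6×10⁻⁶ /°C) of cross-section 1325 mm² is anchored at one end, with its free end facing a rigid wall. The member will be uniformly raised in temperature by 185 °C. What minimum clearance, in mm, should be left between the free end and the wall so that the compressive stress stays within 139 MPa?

Free expansion if unrestrained: δ_free = αΔT L = 26.6×10⁻⁶ × 185 × 1925 = 9.473 mm.
A stress of 139 MPa corresponds to the wall pushing the member back by σL/E = 139×1925/(45×10³) = 5.946 mm.
The gap must absorb the remainder: g_min = 9.473 − 5.946 = 3.527 mm.

g ≈ 3.53 mm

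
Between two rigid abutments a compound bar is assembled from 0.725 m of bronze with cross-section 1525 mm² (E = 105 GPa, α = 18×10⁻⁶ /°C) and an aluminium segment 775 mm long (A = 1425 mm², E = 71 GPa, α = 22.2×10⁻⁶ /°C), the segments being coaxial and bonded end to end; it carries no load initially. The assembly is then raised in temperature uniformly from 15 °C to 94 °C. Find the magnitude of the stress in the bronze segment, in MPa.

With the walls removed the bar would change length by δ_free = Σ αᵢΔT Lᵢ = 18×10⁻⁶×79×725 + 22.2×10⁻⁶×79×775 = 2.39 mm.
The rigid supports impose zero overall length change; the single axial force P common to all segments must satisfy P Σ Lᵢ/(AᵢEᵢ) = δ_free.
Σ Lᵢ/(AᵢEᵢ) = 725/(1525×105×10³) + 775/(1425×71×10³) = 1.219×10⁻⁵ mm/N.
P = 2.39 / 1.219×10⁻⁵ = 196100 N = 196.1 kN, compressive.
σ_{bronze} = P / A = 196100 / 1525 = 128.6 MPa.

σ ≈ 129 MPa (compressive)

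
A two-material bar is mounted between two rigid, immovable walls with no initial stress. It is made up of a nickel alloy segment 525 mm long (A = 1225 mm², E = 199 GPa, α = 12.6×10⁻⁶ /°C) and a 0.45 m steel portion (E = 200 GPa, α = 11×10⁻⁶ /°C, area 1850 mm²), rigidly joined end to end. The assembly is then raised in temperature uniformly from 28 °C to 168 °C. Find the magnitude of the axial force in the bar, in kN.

P ≈ 480 kN (compressive)

If the supports were absent, the total length change would be Σ αᵢΔT Lᵢ = 12.6×10⁻⁶×140×525 + 11×10⁻⁶×140×450 = 1.619 mm.
The walls prevent any net length change, so an axial force P (same in every segment) develops. Compatibility: P · Σ Lᵢ/(AᵢEᵢ) = δ_free.
Σ Lᵢ/(AᵢEᵢ) = 525/(1225×199×10³) + 450/(1850×200×10³) = 3.37×10⁻⁶ mm/N.
Hence P = δ_free / Σ(L/AE) = 1.619/3.37×10⁻⁶ = 480.5 kN (compressive).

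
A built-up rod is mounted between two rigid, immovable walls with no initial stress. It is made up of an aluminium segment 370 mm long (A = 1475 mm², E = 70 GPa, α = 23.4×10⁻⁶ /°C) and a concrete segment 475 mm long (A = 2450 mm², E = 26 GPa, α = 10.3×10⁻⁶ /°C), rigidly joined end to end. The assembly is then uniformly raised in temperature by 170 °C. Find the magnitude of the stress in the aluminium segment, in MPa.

With the walls removed the bar would change length by δ_free = Σ αᵢΔT Lᵢ = 23.4×10⁻⁶×170×370 + 10.3×10⁻⁶×170×475 = 2.304 mm.
The walls prevent any net length change, so an axial force P (same in every segment) develops. Compatibility: P · Σ Lᵢ/(AᵢEᵢ) = δ_free.
The series flexibility is Σ Lᵢ/(AᵢEᵢ) = 370/(1475×70×10³) + 475/(2450×26×10³) = 1.104×10⁻⁵ mm/N.
P = 2.304 / 1.104×10⁻⁵ = 208700 N = 208.7 kN, compressive.
σ_{aluminium} = P / A = 208700 / 1475 = 141.5 MPa.

σ ≈ 141 MPa (compressive)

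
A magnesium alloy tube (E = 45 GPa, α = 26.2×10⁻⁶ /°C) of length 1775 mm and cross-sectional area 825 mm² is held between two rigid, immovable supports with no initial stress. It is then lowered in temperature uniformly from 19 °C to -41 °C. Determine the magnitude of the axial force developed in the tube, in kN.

The ends cannot move, so σ = EαΔT = 45×10³ × 26.2×10⁻⁶ × 60 = 70.74 MPa.
Then P = σA = 70.74 × 825 mm² = 58.36 kN, tensile.

P ≈ 58.4 kN (tensile)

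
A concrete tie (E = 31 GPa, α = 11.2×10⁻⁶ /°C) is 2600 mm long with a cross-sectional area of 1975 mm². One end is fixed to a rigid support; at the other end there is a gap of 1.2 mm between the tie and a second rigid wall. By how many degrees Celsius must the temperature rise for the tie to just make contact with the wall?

Contact occurs when the free expansion equals the gap: αΔT L = 1.2 mm.
So ΔT = g/(αL) = 1.2/(11.2×10⁻⁶ × 2600) = 41.21 °C.

ΔT ≈ 41.2 °C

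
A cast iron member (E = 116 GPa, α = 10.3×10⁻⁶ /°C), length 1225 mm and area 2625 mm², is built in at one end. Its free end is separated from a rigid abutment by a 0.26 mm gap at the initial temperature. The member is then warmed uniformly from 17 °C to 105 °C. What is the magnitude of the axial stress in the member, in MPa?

σ ≈ 80.5 MPa (compressive)

Unrestrained expansion: δ_free = αΔT L = 10.3×10⁻⁶ × 88 × 1225 = 1.11 mm.
This exceeds the 0.26 mm gap, so the wall pushes back. The portion of expansion that must be recovered elastically is δ_free − gap = 1.11 − 0.26 = 0.8503 mm.
So σ = E(δ_free − g)/L = 116×10³ × 0.8503/1225 = 80.52 MPa.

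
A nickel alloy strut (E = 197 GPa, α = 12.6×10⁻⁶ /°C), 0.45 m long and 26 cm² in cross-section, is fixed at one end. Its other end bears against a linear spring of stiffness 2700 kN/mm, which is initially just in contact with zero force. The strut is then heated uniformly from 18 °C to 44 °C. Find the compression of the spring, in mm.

The unrestrained thermal change is αΔT L = 12.6×10⁻⁶ × 26 × 450 = 0.1474 mm.
Let P be the compressive force at the spring. The strut shortens elastically by PL/(AE) and the spring compresses by P/k; together these equal δ_free.
So P = δ_free / [L/(AE) + 1/k] = 0.1474 / [ 450/(2600×197×10³) + 1/(2700×10³) ].
P = 0.1474 / 1.249×10⁻⁶ = 118000 N.
Spring compression = P/k = 118000/(2700×10³) = 0.04372 mm.

δ ≈ 0.0437 mm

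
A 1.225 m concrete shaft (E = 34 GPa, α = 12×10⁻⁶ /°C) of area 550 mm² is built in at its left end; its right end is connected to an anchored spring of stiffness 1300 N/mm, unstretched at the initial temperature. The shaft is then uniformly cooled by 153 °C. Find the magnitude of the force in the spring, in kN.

Free thermal contraction: δ_free = αΔT L = 12×10⁻⁶ × 153 × 1225 = 2.249 mm.
Let P be the tensile force in the spring. The shaft extends elastically by PL/(AE) and the spring stretches by P/k; together these equal δ_free.
So P = δ_free / [L/(AE) + 1/k] = 2.249 / [ 1225/(550×34×10³) + 1/(1300) ].
P = 2.249 / 0.0008347 = 2694 N.

P ≈ 2.69 kN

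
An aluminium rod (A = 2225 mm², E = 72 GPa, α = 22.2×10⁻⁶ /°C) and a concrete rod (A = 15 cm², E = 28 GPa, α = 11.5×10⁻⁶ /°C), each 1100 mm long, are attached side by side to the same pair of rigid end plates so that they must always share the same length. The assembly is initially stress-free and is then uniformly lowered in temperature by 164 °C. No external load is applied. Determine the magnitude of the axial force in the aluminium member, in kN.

P ≈ 58.4 kN (tensile in the aluminium)

Both members must finish at the same length. With the larger α, the aluminium tends to over-contract; the plates restrain it, putting the aluminium in tension and the concrete in compression. With no external load the two internal forces are equal and opposite, magnitude P.
Setting the final lengths equal and cancelling L: (α₁ − α₂)ΔT = P/(A₁E₁) + P/(A₂E₂).
|α₁ − α₂|·ΔT = 10.7×10⁻⁶ × 164 = 0.001755.
1/(A₁E₁) + 1/(A₂E₂) = 1/(2225×72×10³) + 1/(1500×28×10³) = 3.005×10⁻⁸ N⁻¹.
So P = 0.001755 / 3.005×10⁻⁸ = 58.39 kN.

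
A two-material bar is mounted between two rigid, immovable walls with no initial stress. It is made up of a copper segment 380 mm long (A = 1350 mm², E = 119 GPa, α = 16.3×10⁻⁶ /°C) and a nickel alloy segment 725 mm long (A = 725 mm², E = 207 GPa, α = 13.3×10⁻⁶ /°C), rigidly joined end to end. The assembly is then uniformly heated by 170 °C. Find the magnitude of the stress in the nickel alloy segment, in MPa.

Free thermal expansion of the whole bar: Σ αᵢΔT Lᵢ = 16.3×10⁻⁶×170×380 + 13.3×10⁻⁶×170×725 = 2.692 mm.
Since the ends are fixed, an axial force P builds up, equal in every segment, with P · Σ Lᵢ/(AᵢEᵢ) = δ_free.
Σ Lᵢ/(AᵢEᵢ) = 380/(1350×119×10³) + 725/(725×207×10³) = 7.196×10⁻⁶ mm/N.
Hence P = δ_free / Σ(L/AE) = 2.692/7.196×10⁻⁶ = 374.1 kN (compressive).
σ_{nickel alloy} = P / A = 374100 / 725 = 516 MPa.

σ ≈ 516 MPa (compressive)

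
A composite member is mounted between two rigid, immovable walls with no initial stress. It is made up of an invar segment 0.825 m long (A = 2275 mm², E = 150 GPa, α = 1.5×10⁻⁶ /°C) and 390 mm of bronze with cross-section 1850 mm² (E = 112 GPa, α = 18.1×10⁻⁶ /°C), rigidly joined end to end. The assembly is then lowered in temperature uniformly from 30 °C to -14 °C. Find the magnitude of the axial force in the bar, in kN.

With the walls removed the bar would change length by δ_free = Σ αᵢΔT Lᵢ = 1.5×10⁻⁶×44×825 + 18.1×10⁻⁶×44×390 = 0.365 mm.
The rigid supports impose zero overall length change; the single axial force P common to all segments must satisfy P Σ Lᵢ/(AᵢEᵢ) = δ_free.
The series flexibility is Σ Lᵢ/(AᵢEᵢ) = 825/(2275×150×10³) + 390/(1850×112×10³) = 4.3×10⁻⁶ mm/N.
P = 0.365 / 4.3×10⁻⁶ = 84900 N = 84.9 kN, tensile.

P ≈ 84.9 kN (tensile)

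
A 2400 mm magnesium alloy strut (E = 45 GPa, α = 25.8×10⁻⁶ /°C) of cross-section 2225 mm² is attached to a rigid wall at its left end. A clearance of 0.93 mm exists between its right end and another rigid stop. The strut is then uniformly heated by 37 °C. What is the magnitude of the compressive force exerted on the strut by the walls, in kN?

P ≈ 56.8 kN

Unrestrained expansion: δ_free = αΔT L = 25.8×10⁻⁶ × 37 × 2400 = 2.291 mm.
After closing the 0.93 mm clearance, 2.291 − 0.93 = 1.361 mm of expansion remains to be suppressed by the wall.
That suppressed elongation corresponds to σ = E·Δ/L = 45×10³ × 1.361/2400 = 25.52 MPa.
P = σA = 25.52 × 2225 = 56.78 kN.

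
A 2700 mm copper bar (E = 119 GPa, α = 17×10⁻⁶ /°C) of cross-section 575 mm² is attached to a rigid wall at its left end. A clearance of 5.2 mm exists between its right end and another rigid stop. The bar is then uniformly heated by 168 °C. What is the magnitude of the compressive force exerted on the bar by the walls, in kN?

Unrestrained expansion: δ_free = αΔT L = 17×10⁻⁶ × 168 × 2700 = 7.711 mm.
The gap closes (δ_free > 5.2 mm) and the wall then resists a further 7.711 − 5.2 = 2.511 mm of expansion.
Compatibility: PL/(AE) = 2.511 mm, so σ = P/A = E × (2.511/2700) = 110.7 MPa.
Force on the wall = σA = 110.7 × 575 mm² = 63.64 kN.

P ≈ 63.6 kN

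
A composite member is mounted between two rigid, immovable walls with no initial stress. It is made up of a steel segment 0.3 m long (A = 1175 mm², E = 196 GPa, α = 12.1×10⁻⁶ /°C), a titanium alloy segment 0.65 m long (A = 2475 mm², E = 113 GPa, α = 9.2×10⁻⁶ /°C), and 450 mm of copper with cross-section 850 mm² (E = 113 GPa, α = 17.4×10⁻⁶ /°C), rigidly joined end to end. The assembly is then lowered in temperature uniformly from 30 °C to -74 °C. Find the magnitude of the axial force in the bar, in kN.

P ≈ 218 kN (tensile)

If the supports were absent, the total length change would be Σ αᵢΔT Lᵢ = 12.1×10⁻⁶×104×300 + 9.2×10⁻⁶×104×650 + 17.4×10⁻⁶×104×450 = 1.814 mm.
Since the ends are fixed, an axial force P builds up, equal in every segment, with P · Σ Lᵢ/(AᵢEᵢ) = δ_free.
Σ Lᵢ/(AᵢEᵢ) = 300/(1175×196×10³) + 650/(2475×113×10³) + 450/(850×113×10³) = 8.312×10⁻⁶ mm/N.
Hence P = δ_free / Σ(L/AE) = 1.814/8.312×10⁻⁶ = 218.2 kN (tensile).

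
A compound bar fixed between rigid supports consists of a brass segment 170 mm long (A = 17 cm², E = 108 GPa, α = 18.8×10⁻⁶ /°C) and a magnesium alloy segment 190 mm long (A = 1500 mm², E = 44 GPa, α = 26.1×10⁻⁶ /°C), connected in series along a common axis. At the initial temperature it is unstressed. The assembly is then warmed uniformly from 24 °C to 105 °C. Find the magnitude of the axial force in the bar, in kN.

P ≈ 174 kN (compressive)

Free thermal expansion of the whole bar: Σ αᵢΔT Lᵢ = 18.8×10⁻⁶×81×170 + 26.1×10⁻⁶×81×190 = 0.6606 mm.
Since the ends are fixed, an axial force P builds up, equal in every segment, with P · Σ Lᵢ/(AᵢEᵢ) = δ_free.
The series flexibility is Σ Lᵢ/(AᵢEᵢ) = 170/(1700×108×10³) + 190/(1500×44×10³) = 3.805×10⁻⁶ mm/N.
P = 0.6606 / 3.805×10⁻⁶ = 173600 N = 173.6 kN, compressive.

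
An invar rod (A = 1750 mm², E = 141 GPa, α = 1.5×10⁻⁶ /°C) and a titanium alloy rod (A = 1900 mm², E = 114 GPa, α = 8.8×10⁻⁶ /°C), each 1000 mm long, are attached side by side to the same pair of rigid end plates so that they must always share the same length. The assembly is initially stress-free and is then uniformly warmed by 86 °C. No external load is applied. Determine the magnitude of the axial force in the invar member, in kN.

The titanium alloy has the larger α, so on heating it would change length more than the invar if both were free. The rigid plates force a common final length, so the titanium alloy is put into compression and the invar into tension, with equal and opposite forces P (no external load).
Setting the final lengths equal and cancelling L: (α₁ − α₂)ΔT = P/(A₁E₁) + P/(A₂E₂).
|α₁ − α₂|·ΔT = 7.3×10⁻⁶ × 86 = 0.0006278.
1/(A₁E₁) + 1/(A₂E₂) = 1/(1750×141×10³) + 1/(1900×114×10³) = 8.669×10⁻⁹ N⁻¹.
P = 0.0006278 / 8.669×10⁻⁹ = 72410 N = 72.41 kN.

P ≈ 72.4 kN (tensile in the invar)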